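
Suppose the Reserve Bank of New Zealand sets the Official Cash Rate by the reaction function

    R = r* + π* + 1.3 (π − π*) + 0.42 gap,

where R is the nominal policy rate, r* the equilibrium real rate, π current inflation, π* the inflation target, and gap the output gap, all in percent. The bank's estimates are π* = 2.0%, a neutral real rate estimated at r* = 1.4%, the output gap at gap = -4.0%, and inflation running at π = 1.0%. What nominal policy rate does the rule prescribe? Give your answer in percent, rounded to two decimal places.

0.42%

R = 1.4 + 2.0 + 1.3 × (1.0 − 2.0) + 0.42 × (-4.0)
   = 1.4 + 2 − 1.3 − 1.68 = 0.42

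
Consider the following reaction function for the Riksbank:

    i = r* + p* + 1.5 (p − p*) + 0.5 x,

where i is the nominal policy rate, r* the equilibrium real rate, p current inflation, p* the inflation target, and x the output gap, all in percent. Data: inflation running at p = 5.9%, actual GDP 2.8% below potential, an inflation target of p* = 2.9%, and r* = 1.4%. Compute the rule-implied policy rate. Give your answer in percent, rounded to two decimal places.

7.40%

Output 2.8% below potential → x = -2.8.
i = 1.4 + 2.9 + 1.5 × (5.9 − 2.9) + 0.5 × (-2.8)
   = 1.4 + 2.9 + 4.5 − 1.4 = 7.40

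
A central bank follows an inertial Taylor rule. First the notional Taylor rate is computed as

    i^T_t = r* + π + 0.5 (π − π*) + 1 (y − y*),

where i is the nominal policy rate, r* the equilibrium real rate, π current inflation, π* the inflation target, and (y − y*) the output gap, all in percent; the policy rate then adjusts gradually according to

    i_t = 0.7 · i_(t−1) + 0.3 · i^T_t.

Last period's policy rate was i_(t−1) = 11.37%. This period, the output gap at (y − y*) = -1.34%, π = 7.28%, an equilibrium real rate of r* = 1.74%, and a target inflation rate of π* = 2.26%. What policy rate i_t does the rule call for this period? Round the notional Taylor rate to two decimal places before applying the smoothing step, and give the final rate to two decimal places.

11.02%

i^T_t = 1.74 + 7.28 + 0.5 × (7.28 − 2.26) + 1 × (-1.34)
   = 1.74 + 7.28 + 2.51 − 1.34 = 10.19
i_t = 0.7 × 11.37 + 0.3 × 10.19 = 7.959 + 3.057 = 11.02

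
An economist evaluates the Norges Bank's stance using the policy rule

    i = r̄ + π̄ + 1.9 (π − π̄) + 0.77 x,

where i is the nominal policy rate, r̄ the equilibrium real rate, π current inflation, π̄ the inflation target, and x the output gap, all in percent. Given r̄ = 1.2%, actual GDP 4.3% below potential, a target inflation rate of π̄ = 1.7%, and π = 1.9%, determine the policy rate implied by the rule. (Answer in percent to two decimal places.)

Output 4.3% below potential → x = -4.3.
i = 1.2 + 1.7 + 1.9 × (1.9 − 1.7) + 0.77 × (-4.3)
   = 1.2 + 1.7 + 0.38 − 3.311 = -0.03

-0.03%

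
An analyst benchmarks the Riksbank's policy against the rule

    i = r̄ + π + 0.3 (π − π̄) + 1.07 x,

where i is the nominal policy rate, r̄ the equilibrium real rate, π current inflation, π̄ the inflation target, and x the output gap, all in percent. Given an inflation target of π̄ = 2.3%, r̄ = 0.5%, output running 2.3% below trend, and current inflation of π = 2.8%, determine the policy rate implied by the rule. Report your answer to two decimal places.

0.99%

Output 2.3% below potential → x = -2.3.
i = 0.5 + 2.8 + 0.3 × (2.8 − 2.3) + 1.07 × (-2.3)
   = 0.5 + 2.8 + 0.15 − 2.461 = 0.99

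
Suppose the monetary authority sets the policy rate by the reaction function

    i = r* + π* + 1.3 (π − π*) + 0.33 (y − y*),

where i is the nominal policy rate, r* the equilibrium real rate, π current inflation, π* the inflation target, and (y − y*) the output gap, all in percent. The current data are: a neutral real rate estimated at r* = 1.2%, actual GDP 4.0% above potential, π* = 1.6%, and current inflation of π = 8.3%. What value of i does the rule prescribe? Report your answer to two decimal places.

Output 4.0% above potential → (y − y*) = 4.0.
i = 1.2 + 1.6 + 1.3 × (8.3 − 1.6) + 0.33 × 4.0
   = 1.2 + 1.6 + 8.71 + 1.32 = 12.83

12.83%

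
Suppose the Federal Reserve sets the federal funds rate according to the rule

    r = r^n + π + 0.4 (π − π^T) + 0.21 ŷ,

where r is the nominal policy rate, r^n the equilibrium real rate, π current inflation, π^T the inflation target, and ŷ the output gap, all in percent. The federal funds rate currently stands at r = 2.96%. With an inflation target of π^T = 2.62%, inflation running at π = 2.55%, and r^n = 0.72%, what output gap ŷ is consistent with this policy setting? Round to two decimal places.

0.21 ŷ = 2.96 − 0.72 − 2.55 − 0.4 × (2.55 − 2.62) = -0.282
ŷ = -0.282 / 0.21 = -1.34

-1.34%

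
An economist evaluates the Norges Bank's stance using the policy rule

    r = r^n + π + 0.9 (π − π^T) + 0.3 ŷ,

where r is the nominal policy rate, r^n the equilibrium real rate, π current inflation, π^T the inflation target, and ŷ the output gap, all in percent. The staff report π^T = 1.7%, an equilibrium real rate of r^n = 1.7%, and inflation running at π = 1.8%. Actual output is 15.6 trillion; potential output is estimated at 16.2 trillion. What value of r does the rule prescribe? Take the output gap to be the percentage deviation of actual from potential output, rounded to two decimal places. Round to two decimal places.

Output gap = 100 × (15.6 − 16.2) / 16.2 = -3.70%.
r = 1.70 + 1.80 + 0.9 × (1.80 − 1.70) + 0.3 × (-3.70)
   = 1.70 + 1.8 + 0.09 − 1.11 = 2.48

2.48%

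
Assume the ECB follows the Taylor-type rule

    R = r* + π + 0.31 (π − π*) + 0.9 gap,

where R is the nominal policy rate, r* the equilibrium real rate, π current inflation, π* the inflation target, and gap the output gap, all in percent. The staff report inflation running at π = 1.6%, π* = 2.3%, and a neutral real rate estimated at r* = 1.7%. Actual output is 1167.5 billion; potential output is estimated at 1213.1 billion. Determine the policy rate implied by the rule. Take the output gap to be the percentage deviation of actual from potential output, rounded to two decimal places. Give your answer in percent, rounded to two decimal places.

-0.30%

Output gap = 100 × (1167.5 − 1213.1) / 1213.1 = -3.76%.
R = 1.70 + 1.60 + 0.31 × (1.60 − 2.30) + 0.9 × (-3.76)
   = 1.70 + 1.6 − 0.217 − 3.384 = -0.30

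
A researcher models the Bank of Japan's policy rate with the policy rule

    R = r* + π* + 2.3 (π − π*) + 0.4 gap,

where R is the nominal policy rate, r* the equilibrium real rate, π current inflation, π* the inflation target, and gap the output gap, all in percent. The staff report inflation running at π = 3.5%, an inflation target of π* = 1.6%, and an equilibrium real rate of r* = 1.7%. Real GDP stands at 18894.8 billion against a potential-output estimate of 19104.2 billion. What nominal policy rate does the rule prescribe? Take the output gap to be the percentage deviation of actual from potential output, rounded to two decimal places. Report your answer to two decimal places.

Output gap = 100 × (18894.8 − 19104.2) / 19104.2 = -1.10%.
R = 1.70 + 1.60 + 2.3 × (3.50 − 1.60) + 0.4 × (-1.10)
   = 1.70 + 1.6 + 4.37 − 0.44 = 7.23

7.23%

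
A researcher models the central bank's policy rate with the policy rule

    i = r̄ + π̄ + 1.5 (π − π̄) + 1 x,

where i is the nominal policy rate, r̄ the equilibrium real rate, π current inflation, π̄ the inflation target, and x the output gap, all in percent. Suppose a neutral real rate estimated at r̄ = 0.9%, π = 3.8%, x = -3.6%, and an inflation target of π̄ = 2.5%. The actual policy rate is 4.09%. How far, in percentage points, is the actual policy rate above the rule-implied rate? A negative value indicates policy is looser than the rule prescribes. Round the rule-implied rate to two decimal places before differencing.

i = 0.9 + 2.5 + 1.5 × (3.8 − 2.5) + 1 × (-3.6)
   = 0.9 + 2.5 + 1.95 − 3.6 = 1.75
Deviation = 4.09 − 1.75 = 2.34 pp.

2.34 pp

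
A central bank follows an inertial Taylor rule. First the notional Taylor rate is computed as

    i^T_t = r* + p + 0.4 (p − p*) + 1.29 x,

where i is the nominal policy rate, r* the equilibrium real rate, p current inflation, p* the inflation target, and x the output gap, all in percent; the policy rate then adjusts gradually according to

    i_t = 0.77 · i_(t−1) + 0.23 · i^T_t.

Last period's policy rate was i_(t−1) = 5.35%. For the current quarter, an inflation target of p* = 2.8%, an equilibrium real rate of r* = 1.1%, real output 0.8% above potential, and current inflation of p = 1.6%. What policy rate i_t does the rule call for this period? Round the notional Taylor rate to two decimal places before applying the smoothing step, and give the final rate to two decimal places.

4.87%

Output 0.8% above potential → x = 0.8.
i^T_t = 1.1 + 1.6 + 0.4 × (1.6 − 2.8) + 1.29 × 0.8
   = 1.1 + 1.6 − 0.48 + 1.032 = 3.25
i_t = 0.77 × 5.35 + 0.23 × 3.25 = 4.1195 + 0.7475 = 4.87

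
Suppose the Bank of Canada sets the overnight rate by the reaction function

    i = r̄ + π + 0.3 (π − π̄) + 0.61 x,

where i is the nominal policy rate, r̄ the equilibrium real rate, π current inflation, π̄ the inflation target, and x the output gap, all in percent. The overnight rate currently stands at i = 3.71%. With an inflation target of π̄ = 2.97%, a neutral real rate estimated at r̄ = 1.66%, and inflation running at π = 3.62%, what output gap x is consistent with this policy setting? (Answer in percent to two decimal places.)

-2.89%

0.61 x = 3.71 − 1.66 − 3.62 − 0.3 × (3.62 − 2.97) = -1.765
x = -1.765 / 0.61 = -2.89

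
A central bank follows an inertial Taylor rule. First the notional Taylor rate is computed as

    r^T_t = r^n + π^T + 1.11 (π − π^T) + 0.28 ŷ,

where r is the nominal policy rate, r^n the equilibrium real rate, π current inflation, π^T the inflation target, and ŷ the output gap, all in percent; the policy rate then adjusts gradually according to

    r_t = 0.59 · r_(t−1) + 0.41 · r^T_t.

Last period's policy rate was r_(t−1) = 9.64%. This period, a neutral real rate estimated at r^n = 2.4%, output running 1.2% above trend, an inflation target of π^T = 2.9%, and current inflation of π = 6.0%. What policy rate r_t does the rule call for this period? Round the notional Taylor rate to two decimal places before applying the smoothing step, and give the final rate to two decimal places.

9.41%

Output 1.2% above potential → ŷ = 1.2.
r^T_t = 2.4 + 2.9 + 1.11 × (6.0 − 2.9) + 0.28 × 1.2
   = 2.4 + 2.9 + 3.441 + 0.336 = 9.08
r_t = 0.59 × 9.64 + 0.41 × 9.08 = 5.6876 + 3.7228 = 9.41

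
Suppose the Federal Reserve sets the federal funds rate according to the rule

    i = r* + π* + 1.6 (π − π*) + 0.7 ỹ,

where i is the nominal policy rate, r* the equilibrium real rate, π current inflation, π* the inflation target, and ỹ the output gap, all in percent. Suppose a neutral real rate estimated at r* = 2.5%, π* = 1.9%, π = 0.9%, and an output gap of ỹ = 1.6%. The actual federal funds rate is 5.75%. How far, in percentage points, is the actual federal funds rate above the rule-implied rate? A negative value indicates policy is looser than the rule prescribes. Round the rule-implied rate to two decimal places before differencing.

1.83 pp

i = 2.5 + 1.9 + 1.6 × (0.9 − 1.9) + 0.7 × 1.6
   = 2.5 + 1.9 − 1.6 + 1.12 = 3.92
Deviation = 5.75 − 3.92 = 1.83 pp.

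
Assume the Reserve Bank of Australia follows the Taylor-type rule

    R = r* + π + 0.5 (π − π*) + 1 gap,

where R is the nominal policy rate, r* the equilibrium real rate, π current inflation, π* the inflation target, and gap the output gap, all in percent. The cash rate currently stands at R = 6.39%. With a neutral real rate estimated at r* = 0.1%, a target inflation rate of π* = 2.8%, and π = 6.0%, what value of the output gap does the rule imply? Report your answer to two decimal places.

1 gap = 6.39 − 0.1 − 6.0 − 0.5 × (6.0 − 2.8) = -1.31
gap = -1.31 / 1 = -1.31

-1.31%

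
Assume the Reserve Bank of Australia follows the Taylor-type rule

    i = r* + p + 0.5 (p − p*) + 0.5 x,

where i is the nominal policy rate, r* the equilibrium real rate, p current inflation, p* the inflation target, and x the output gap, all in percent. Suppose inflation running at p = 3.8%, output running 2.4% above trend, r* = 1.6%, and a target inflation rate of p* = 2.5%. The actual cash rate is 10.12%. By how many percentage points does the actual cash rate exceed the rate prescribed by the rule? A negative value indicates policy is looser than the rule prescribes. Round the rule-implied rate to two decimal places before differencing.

2.87 pp

Output 2.4% above potential → x = 2.4.
i = 1.6 + 3.8 + 0.5 × (3.8 − 2.5) + 0.5 × 2.4
   = 1.6 + 3.8 + 0.65 + 1.2 = 7.25
Deviation = 10.12 − 7.25 = 2.87 pp.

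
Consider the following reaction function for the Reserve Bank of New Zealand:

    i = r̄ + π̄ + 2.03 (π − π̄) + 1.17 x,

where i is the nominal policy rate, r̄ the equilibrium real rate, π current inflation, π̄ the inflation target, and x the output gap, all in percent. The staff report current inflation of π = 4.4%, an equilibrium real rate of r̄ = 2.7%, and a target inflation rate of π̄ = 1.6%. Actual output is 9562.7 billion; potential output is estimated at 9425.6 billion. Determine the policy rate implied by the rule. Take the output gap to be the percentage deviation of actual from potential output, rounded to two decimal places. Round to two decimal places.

Output gap = 100 × (9562.7 − 9425.6) / 9425.6 = 1.45%.
i = 2.70 + 1.60 + 2.03 × (4.40 − 1.60) + 1.17 × 1.45
   = 2.70 + 1.6 + 5.684 + 1.6965 = 11.68

11.68%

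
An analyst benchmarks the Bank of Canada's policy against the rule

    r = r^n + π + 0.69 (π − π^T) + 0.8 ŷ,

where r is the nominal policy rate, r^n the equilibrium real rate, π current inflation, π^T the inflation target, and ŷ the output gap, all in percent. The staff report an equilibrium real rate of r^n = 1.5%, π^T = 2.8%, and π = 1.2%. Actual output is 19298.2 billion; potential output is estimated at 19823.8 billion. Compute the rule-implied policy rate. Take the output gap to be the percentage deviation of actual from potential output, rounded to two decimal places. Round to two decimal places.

-0.52%

Output gap = 100 × (19298.2 − 19823.8) / 19823.8 = -2.65%.
r = 1.50 + 1.20 + 0.69 × (1.20 − 2.80) + 0.8 × (-2.65)
   = 1.50 + 1.2 − 1.104 − 2.12 = -0.52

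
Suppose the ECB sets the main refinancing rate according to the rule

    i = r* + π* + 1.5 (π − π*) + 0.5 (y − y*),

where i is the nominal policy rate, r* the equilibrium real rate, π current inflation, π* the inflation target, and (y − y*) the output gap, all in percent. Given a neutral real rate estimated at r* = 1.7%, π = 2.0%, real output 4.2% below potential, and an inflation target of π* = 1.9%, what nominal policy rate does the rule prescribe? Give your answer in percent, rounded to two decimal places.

Output 4.2% below potential → (y − y*) = -4.2.
i = 1.7 + 1.9 + 1.5 × (2.0 − 1.9) + 0.5 × (-4.2)
   = 1.7 + 1.9 + 0.15 − 2.1 = 1.65

1.65%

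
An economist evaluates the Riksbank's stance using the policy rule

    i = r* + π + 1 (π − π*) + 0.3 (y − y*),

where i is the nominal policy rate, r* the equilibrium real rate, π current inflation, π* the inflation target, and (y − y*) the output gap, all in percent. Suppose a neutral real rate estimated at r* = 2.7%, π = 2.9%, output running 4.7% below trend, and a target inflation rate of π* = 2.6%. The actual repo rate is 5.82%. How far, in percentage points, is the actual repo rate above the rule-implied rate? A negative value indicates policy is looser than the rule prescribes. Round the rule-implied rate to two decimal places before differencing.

Output 4.7% below potential → (y − y*) = -4.7.
i = 2.7 + 2.9 + 1 × (2.9 − 2.6) + 0.3 × (-4.7)
   = 2.7 + 2.9 + 0.3 − 1.41 = 4.49
Deviation = 5.82 − 4.49 = 1.33 pp.

1.33 pp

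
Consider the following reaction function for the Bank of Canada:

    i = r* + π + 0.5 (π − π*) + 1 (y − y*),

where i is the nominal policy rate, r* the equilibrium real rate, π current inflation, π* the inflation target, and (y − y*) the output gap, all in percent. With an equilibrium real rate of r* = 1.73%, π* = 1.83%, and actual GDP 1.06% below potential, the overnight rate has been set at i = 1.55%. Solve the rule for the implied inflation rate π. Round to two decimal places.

1.20%

Output 1.06% below potential → (y − y*) = -1.06.
Collecting π: i = r* + (1 + 0.5) π − 0.5 π* + 1 (y − y*)
1.5 π = 1.55 − 1.73 + 0.5 × 1.83 − 1 × (-1.06) = 1.795
π = 1.795 / 1.5 = 1.20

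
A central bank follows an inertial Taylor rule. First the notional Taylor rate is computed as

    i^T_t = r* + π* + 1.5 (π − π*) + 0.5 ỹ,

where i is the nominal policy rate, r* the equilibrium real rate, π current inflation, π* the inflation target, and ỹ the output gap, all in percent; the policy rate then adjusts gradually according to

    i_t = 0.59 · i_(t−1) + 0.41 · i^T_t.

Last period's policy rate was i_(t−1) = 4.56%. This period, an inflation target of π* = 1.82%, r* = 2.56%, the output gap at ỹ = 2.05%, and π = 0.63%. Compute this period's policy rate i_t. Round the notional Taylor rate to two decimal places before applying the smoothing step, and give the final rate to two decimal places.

4.17%

i^T_t = 2.56 + 1.82 + 1.5 × (0.63 − 1.82) + 0.5 × 2.05
   = 2.56 + 1.82 − 1.785 + 1.025 = 3.62
i_t = 0.59 × 4.56 + 0.41 × 3.62 = 2.6904 + 1.4842 = 4.17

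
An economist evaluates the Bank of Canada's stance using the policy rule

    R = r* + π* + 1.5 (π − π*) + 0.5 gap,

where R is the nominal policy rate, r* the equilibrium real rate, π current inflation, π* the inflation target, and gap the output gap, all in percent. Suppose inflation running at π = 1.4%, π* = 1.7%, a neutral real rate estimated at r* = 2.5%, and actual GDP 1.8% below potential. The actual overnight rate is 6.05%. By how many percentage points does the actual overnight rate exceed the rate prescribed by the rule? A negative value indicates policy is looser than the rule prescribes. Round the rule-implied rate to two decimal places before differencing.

3.20 pp

Output 1.8% below potential → gap = -1.8.
R = 2.5 + 1.7 + 1.5 × (1.4 − 1.7) + 0.5 × (-1.8)
   = 2.5 + 1.7 − 0.45 − 0.9 = 2.85
Deviation = 6.05 − 2.85 = 3.20 pp.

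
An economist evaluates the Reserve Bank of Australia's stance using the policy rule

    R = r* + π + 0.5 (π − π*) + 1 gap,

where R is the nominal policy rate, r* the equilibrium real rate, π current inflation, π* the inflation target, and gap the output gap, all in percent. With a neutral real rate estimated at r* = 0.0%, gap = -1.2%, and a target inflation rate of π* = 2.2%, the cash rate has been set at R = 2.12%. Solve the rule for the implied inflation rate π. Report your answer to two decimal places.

2.95%

Collecting π: R = r* + (1 + 0.5) π − 0.5 π* + 1 gap
1.5 π = 2.12 − 0.0 + 0.5 × 2.2 − 1 × (-1.2) = 4.42
π = 4.42 / 1.5 = 2.95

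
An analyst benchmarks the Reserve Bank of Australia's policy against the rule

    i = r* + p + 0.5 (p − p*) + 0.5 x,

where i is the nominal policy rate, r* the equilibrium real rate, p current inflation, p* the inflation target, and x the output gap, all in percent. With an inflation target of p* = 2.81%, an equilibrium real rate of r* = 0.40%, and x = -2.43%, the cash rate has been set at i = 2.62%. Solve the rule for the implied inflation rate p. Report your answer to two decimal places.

Collecting p: i = r* + (1 + 0.5) p − 0.5 p* + 0.5 x
1.5 p = 2.62 − 0.40 + 0.5 × 2.81 − 0.5 × (-2.43) = 4.84
p = 4.84 / 1.5 = 3.23

3.23%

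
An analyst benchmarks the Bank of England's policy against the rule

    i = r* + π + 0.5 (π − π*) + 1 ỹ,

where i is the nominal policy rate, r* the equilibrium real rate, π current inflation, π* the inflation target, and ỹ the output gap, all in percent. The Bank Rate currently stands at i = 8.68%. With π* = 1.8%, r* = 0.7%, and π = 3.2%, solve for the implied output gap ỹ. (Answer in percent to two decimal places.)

1 ỹ = 8.68 − 0.7 − 3.2 − 0.5 × (3.2 − 1.8) = 4.08
ỹ = 4.08 / 1 = 4.08

4.08%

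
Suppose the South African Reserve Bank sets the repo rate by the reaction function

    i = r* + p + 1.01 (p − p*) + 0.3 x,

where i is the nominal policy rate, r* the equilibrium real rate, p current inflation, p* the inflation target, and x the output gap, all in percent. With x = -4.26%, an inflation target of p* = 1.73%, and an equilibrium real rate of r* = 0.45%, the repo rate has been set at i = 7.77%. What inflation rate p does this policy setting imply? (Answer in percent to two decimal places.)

Collecting p: i = r* + (1 + 1.01) p − 1.01 p* + 0.3 x
2.01 p = 7.77 − 0.45 + 1.01 × 1.73 − 0.3 × (-4.26) = 10.3453
p = 10.3453 / 2.01 = 5.15

5.15%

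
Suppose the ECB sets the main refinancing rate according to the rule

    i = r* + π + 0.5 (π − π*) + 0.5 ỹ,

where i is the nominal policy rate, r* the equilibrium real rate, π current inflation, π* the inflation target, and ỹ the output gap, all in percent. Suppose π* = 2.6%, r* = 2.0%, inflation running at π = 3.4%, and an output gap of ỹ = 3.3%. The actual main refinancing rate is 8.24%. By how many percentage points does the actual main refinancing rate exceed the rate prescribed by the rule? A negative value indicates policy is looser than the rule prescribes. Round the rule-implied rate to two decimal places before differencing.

0.79 pp

i = 2.0 + 3.4 + 0.5 × (3.4 − 2.6) + 0.5 × 3.3
   = 2.0 + 3.4 + 0.4 + 1.65 = 7.45
Deviation = 8.24 − 7.45 = 0.79 pp.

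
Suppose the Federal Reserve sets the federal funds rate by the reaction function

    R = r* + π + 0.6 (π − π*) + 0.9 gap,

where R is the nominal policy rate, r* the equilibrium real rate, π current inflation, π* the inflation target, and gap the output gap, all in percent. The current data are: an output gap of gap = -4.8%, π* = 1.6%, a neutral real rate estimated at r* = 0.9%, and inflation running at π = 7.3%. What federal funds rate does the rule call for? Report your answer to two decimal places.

7.30%

R = 0.9 + 7.3 + 0.6 × (7.3 − 1.6) + 0.9 × (-4.8)
   = 0.9 + 7.3 + 3.42 − 4.32 = 7.30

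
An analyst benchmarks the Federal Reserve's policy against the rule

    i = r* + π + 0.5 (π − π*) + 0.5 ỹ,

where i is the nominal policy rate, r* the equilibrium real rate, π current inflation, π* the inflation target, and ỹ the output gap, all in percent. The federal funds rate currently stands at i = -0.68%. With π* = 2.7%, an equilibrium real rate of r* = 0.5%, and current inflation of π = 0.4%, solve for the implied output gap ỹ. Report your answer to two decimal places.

0.5 ỹ = -0.68 − 0.5 − 0.4 − 0.5 × (0.4 − 2.7) = -0.43
ỹ = -0.43 / 0.5 = -0.86

-0.86%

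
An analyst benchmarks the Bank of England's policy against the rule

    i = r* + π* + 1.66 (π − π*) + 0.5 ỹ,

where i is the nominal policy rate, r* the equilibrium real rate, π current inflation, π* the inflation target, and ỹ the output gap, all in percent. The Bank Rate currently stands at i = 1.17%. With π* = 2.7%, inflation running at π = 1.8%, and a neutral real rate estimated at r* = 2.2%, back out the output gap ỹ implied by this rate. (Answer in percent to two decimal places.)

-4.47%

0.5 ỹ = 1.17 − 2.2 − 2.7 − 1.66 × (1.8 − 2.7) = -2.236
ỹ = -2.236 / 0.5 = -4.47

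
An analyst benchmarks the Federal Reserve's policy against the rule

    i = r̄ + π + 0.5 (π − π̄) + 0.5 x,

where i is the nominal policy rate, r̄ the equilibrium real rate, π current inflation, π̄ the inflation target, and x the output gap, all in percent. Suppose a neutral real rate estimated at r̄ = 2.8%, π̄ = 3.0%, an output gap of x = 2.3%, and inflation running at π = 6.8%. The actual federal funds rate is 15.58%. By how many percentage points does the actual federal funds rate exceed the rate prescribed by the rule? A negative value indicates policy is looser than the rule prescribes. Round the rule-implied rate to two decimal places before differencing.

i = 2.8 + 6.8 + 0.5 × (6.8 − 3.0) + 0.5 × 2.3
   = 2.8 + 6.8 + 1.9 + 1.15 = 12.65
Deviation = 15.58 − 12.65 = 2.93 pp.

2.93 pp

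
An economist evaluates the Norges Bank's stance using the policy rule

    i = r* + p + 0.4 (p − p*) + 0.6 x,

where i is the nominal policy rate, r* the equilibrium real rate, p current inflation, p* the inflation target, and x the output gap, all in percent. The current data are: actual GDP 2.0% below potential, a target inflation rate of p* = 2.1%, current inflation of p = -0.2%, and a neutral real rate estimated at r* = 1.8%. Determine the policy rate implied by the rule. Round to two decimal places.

-0.52%

Output 2.0% below potential → x = -2.0.
i = 1.8 + (-0.2) + 0.4 × (-0.2 − 2.1) + 0.6 × (-2.0)
   = 1.8 − 0.2 − 0.92 − 1.2 = -0.52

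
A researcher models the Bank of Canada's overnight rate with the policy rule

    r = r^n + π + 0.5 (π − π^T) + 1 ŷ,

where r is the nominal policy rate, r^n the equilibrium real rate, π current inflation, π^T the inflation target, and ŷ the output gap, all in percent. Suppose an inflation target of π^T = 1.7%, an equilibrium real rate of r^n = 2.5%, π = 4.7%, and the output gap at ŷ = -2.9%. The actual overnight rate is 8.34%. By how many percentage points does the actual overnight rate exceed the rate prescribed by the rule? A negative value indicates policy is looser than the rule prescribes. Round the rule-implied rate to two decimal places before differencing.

r = 2.5 + 4.7 + 0.5 × (4.7 − 1.7) + 1 × (-2.9)
   = 2.5 + 4.7 + 1.5 − 2.9 = 5.80
Deviation = 8.34 − 5.80 = 2.54 pp.

2.54 pp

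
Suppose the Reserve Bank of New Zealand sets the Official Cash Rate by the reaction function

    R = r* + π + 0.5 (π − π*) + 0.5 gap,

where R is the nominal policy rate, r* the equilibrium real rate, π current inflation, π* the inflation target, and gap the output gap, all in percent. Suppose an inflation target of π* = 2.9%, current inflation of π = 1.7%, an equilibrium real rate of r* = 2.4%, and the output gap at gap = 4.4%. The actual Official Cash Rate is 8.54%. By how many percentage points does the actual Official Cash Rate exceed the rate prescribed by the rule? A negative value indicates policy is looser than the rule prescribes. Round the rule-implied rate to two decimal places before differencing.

R = 2.4 + 1.7 + 0.5 × (1.7 − 2.9) + 0.5 × 4.4
   = 2.4 + 1.7 − 0.6 + 2.2 = 5.70
Deviation = 8.54 − 5.70 = 2.84 pp.

2.84 pp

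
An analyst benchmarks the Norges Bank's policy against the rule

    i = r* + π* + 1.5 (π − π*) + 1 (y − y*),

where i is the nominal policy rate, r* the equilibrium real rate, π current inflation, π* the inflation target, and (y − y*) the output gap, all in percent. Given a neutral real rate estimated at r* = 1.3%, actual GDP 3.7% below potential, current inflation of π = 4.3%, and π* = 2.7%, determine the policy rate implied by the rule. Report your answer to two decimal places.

2.70%

Output 3.7% below potential → (y − y*) = -3.7.
i = 1.3 + 2.7 + 1.5 × (4.3 − 2.7) + 1 × (-3.7)
   = 1.3 + 2.7 + 2.4 − 3.7 = 2.70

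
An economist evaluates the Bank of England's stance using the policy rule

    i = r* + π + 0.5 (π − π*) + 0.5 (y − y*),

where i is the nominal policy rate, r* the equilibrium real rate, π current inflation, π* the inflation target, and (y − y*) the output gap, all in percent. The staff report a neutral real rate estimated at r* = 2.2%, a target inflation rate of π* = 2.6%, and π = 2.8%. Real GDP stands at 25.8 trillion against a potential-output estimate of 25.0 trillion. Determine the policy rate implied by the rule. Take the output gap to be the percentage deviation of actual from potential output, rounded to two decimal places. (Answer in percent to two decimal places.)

Output gap = 100 × (25.8 − 25.0) / 25.0 = 3.20%.
i = 2.20 + 2.80 + 0.5 × (2.80 − 2.60) + 0.5 × 3.20
   = 2.20 + 2.8 + 0.1 + 1.6 = 6.70

6.70%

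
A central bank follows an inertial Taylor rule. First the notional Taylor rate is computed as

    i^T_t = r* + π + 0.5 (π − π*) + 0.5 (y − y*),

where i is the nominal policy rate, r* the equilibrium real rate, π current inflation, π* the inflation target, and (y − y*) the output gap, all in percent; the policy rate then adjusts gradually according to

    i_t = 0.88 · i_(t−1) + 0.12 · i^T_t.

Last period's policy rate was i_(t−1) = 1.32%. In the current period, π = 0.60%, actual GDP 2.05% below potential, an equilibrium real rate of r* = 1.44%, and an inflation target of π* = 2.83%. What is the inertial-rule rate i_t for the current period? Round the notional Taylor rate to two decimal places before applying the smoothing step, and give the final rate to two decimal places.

Output 2.05% below potential → (y − y*) = -2.05.
i^T_t = 1.44 + 0.60 + 0.5 × (0.60 − 2.83) + 0.5 × (-2.05)
   = 1.44 + 0.6 − 1.115 − 1.025 = -0.10
i_t = 0.88 × 1.32 + 0.12 × (-0.10) = 1.1616 − 0.012 = 1.15

1.15%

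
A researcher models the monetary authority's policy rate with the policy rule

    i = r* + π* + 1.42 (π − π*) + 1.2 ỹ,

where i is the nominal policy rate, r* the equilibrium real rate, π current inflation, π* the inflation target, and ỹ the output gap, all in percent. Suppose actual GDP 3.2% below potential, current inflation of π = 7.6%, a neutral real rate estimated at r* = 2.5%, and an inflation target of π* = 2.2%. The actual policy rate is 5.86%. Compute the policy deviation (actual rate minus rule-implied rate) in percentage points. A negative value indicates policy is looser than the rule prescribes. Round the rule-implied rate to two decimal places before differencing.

-2.67 pp

Output 3.2% below potential → ỹ = -3.2.
i = 2.5 + 2.2 + 1.42 × (7.6 − 2.2) + 1.2 × (-3.2)
   = 2.5 + 2.2 + 7.668 − 3.84 = 8.53
Deviation = 5.86 − 8.53 = -2.67 pp.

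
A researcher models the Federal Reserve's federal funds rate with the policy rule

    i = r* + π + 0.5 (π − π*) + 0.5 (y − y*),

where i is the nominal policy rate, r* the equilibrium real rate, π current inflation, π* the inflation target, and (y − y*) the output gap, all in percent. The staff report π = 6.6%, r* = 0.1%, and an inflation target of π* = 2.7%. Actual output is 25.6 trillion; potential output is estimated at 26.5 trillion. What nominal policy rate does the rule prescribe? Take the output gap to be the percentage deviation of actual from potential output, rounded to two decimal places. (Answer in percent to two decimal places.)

Output gap = 100 × (25.6 − 26.5) / 26.5 = -3.40%.
i = 0.10 + 6.60 + 0.5 × (6.60 − 2.70) + 0.5 × (-3.40)
   = 0.10 + 6.6 + 1.95 − 1.7 = 6.95

6.95%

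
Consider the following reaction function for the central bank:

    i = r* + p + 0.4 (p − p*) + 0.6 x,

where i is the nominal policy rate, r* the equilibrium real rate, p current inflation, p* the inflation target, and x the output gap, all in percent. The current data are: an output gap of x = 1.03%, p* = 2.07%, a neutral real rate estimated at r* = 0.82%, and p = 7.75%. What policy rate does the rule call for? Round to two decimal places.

11.46%

i = 0.82 + 7.75 + 0.4 × (7.75 − 2.07) + 0.6 × 1.03
   = 0.82 + 7.75 + 2.272 + 0.618 = 11.46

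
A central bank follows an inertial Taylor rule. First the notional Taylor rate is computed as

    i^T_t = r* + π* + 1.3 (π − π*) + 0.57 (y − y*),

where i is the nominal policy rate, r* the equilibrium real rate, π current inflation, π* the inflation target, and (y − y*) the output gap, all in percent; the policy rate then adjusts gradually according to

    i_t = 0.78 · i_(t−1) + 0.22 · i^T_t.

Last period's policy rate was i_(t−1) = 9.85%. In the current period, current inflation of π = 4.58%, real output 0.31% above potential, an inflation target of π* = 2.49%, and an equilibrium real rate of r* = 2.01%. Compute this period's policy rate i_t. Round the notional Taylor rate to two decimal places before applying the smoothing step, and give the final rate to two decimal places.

9.31%

Output 0.31% above potential → (y − y*) = 0.31.
i^T_t = 2.01 + 2.49 + 1.3 × (4.58 − 2.49) + 0.57 × 0.31
   = 2.01 + 2.49 + 2.717 + 0.1767 = 7.39
i_t = 0.78 × 9.85 + 0.22 × 7.39 = 7.683 + 1.6258 = 9.31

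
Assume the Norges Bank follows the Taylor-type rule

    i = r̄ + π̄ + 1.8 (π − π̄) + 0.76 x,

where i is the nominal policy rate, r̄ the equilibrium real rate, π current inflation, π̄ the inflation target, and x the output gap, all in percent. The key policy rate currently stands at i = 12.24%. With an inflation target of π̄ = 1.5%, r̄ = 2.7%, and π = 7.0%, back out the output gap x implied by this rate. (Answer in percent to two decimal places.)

-2.45%

0.76 x = 12.24 − 2.7 − 1.5 − 1.8 × (7.0 − 1.5) = -1.86
x = -1.86 / 0.76 = -2.45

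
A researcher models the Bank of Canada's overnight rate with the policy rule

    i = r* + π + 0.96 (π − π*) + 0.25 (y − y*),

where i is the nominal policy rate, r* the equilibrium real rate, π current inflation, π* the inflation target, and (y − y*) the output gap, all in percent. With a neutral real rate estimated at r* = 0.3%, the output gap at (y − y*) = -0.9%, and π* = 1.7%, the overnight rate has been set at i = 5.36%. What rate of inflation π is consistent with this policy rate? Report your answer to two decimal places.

3.53%

Collecting π: i = r* + (1 + 0.96) π − 0.96 π* + 0.25 (y − y*)
1.96 π = 5.36 − 0.3 + 0.96 × 1.7 − 0.25 × (-0.9) = 6.917
π = 6.917 / 1.96 = 3.53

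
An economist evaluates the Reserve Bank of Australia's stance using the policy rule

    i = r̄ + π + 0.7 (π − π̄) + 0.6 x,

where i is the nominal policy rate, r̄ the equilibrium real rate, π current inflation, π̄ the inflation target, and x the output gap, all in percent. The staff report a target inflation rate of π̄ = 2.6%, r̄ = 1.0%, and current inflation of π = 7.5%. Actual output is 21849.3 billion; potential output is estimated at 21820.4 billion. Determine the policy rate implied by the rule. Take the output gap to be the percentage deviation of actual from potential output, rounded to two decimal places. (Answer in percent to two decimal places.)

Output gap = 100 × (21849.3 − 21820.4) / 21820.4 = 0.13%.
i = 1.00 + 7.50 + 0.7 × (7.50 − 2.60) + 0.6 × 0.13
   = 1.00 + 7.5 + 3.43 + 0.078 = 12.01

12.01%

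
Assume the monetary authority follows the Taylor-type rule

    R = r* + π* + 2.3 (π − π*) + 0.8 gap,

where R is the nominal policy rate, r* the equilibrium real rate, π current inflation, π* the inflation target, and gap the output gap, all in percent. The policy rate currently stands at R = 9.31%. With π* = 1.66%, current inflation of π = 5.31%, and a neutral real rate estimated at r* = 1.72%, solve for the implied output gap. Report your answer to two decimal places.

-3.08%

0.8 gap = 9.31 − 1.72 − 1.66 − 2.3 × (5.31 − 1.66) = -2.465
gap = -2.465 / 0.8 = -3.08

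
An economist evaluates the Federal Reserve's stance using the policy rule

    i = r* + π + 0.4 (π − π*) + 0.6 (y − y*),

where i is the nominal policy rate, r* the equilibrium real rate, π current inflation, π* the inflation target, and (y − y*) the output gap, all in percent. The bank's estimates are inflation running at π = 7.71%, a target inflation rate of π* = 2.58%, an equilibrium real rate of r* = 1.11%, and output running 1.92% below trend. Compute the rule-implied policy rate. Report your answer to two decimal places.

9.72%

Output 1.92% below potential → (y − y*) = -1.92.
i = 1.11 + 7.71 + 0.4 × (7.71 − 2.58) + 0.6 × (-1.92)
   = 1.11 + 7.71 + 2.052 − 1.152 = 9.72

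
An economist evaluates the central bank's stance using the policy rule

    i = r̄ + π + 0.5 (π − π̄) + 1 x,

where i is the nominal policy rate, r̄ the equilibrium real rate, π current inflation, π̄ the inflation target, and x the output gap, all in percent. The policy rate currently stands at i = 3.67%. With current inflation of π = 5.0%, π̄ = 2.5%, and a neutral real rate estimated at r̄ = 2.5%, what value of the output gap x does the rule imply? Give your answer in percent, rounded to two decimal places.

-5.08%

1 x = 3.67 − 2.5 − 5.0 − 0.5 × (5.0 − 2.5) = -5.08
x = -5.08 / 1 = -5.08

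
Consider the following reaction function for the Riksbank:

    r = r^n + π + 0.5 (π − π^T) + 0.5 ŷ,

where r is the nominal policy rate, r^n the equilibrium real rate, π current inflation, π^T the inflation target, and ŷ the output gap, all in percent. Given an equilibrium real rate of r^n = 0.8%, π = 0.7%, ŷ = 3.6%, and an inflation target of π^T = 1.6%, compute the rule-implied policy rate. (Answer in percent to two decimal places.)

2.85%

r = 0.8 + 0.7 + 0.5 × (0.7 − 1.6) + 0.5 × 3.6
   = 0.8 + 0.7 − 0.45 + 1.8 = 2.85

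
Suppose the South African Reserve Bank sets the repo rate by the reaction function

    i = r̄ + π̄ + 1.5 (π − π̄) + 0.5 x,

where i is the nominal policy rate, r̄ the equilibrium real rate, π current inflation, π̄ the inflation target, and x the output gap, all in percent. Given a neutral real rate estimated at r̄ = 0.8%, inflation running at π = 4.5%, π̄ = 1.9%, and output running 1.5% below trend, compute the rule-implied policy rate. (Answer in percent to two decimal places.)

5.85%

Output 1.5% below potential → x = -1.5.
i = 0.8 + 1.9 + 1.5 × (4.5 − 1.9) + 0.5 × (-1.5)
   = 0.8 + 1.9 + 3.9 − 0.75 = 5.85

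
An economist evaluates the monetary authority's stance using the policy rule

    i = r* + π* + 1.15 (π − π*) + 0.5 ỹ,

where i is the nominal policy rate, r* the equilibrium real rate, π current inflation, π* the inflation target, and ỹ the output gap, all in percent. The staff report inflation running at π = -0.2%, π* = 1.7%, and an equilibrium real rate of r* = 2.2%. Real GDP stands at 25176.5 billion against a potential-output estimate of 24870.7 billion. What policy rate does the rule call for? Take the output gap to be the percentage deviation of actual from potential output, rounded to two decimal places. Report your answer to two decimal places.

Output gap = 100 × (25176.5 − 24870.7) / 24870.7 = 1.23%.
i = 2.20 + 1.70 + 1.15 × (-0.20 − 1.70) + 0.5 × 1.23
   = 2.20 + 1.7 − 2.185 + 0.615 = 2.33

2.33%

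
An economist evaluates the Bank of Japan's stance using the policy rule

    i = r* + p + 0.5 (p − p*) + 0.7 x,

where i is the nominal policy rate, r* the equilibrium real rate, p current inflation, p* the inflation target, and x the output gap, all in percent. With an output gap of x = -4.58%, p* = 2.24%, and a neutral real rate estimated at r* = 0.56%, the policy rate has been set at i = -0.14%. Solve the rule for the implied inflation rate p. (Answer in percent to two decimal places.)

2.42%

Collecting p: i = r* + (1 + 0.5) p − 0.5 p* + 0.7 x
1.5 p = -0.14 − 0.56 + 0.5 × 2.24 − 0.7 × (-4.58) = 3.626
p = 3.626 / 1.5 = 2.42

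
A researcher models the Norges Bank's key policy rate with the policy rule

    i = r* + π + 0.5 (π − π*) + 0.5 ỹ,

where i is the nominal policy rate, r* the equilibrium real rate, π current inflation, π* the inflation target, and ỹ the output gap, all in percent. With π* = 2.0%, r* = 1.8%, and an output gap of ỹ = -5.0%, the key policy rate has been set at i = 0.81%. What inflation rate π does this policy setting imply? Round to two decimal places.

Collecting π: i = r* + (1 + 0.5) π − 0.5 π* + 0.5 ỹ
1.5 π = 0.81 − 1.8 + 0.5 × 2.0 − 0.5 × (-5.0) = 2.51
π = 2.51 / 1.5 = 1.67

1.67%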